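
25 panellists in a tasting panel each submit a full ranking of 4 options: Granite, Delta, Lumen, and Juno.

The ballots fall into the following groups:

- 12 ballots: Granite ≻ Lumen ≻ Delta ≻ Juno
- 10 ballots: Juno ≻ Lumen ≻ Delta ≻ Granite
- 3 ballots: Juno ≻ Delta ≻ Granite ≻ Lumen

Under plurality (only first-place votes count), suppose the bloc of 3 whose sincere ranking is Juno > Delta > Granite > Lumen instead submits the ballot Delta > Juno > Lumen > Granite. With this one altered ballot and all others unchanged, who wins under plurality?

Granite

First-place totals with the altered ballot: Granite 12, Delta 3, Lumen 0, Juno 10.
The switch changes the winner from Juno to Granite.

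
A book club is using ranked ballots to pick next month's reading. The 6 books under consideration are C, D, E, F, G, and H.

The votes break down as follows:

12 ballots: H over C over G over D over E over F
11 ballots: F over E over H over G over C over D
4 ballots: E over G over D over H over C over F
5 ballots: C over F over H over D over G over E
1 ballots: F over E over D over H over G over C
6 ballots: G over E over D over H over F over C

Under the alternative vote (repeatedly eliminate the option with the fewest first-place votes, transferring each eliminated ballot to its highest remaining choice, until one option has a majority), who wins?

H

Round 1: F 12, H 12, G 6, C 5, E 4, D 0. D has the fewest and is eliminated.
Round 2: F 12, H 12, G 6, C 5, E 4. E has the fewest and is eliminated.
Round 3: F 12, H 12, G 10, C 5. C has the fewest and is eliminated.
Round 4: F 17, H 12, G 10. G has the fewest and is eliminated.
Round 5: H 22, F 17. H has a majority.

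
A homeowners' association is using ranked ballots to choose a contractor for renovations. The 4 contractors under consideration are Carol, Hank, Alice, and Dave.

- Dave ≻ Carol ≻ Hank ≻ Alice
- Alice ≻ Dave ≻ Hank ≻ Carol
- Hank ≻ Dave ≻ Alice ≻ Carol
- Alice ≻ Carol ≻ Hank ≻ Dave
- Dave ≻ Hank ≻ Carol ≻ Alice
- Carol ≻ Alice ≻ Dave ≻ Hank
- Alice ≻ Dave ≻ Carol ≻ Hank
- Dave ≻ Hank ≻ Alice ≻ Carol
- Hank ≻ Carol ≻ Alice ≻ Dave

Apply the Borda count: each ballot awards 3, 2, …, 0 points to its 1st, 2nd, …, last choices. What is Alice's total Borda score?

Borda scores:
  Carol: 2 + 0 + 0 + 2 + 1 + 3 + 1 + 0 + 2 = 11
  Hank: 1 + 1 + 3 + 1 + 2 + 0 + 0 + 2 + 3 = 13
  Alice: 0 + 3 + 1 + 3 + 0 + 2 + 3 + 1 + 1 = 14
  Dave: 3 + 2 + 2 + 0 + 3 + 1 + 2 + 3 + 0 = 16

14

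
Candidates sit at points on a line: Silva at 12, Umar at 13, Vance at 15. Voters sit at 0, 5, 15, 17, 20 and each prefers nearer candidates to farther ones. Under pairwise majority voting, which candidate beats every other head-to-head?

With single-peaked preferences on a line, the Condorcet winner is the candidate closest to the median voter.
The median voter (position 15) is closest to Vance at 15.
Check: Vance vs Umar — voters closer to Vance: 3 of 5.

Vance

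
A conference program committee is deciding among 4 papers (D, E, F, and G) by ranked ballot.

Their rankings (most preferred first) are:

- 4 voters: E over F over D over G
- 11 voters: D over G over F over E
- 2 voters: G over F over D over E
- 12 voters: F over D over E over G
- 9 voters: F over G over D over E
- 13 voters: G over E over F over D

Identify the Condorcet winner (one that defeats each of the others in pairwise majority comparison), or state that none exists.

None — there is no Condorcet winner

Head-to-head results (51 voters total):
D vs E: D wins 34–17.
D vs F: F wins 40–11.
D vs G: D wins 27–24.
E vs F: F wins 34–17.
E vs G: G wins 35–16.
F vs G: G wins 26–25.
No candidate beats all others: D beats G beats F beats D, a majority cycle.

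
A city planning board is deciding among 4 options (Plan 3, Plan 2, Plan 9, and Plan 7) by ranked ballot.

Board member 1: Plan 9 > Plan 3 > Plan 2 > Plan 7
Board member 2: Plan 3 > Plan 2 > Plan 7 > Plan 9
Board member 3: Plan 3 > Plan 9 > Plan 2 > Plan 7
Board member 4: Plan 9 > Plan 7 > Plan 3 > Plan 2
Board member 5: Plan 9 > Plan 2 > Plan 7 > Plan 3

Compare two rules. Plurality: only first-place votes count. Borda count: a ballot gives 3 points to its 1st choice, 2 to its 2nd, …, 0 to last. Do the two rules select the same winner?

Yes

Plurality first-place counts: Plan 3 2, Plan 2 0, Plan 9 3, Plan 7 0 → Plan 9.
Borda totals: Plan 3 9, Plan 2 6, Plan 9 11, Plan 7 4 → Plan 9.
The two rules agree on Plan 9.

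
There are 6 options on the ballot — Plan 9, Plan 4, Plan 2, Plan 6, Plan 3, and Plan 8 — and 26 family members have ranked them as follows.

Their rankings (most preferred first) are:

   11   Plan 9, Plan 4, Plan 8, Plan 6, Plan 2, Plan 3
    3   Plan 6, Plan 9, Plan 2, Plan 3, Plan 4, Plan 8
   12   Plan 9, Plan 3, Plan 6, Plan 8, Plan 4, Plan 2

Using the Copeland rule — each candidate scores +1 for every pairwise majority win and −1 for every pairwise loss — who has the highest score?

Plan 9

Pairwise results:
  Plan 9 vs Plan 4: Plan 9 wins 26–0.
  Plan 9 vs Plan 2: Plan 9 wins 26–0.
  Plan 9 vs Plan 6: Plan 9 wins 23–3.
  Plan 9 vs Plan 3: Plan 9 wins 26–0.
  Plan 9 vs Plan 8: Plan 9 wins 26–0.
  Plan 4 vs Plan 2: Plan 4 wins 23–3.
  Plan 4 vs Plan 6: Plan 6 wins 15–11.
  Plan 4 vs Plan 3: Plan 3 wins 15–11.
  Plan 4 vs Plan 8: Plan 4 wins 14–12.
  Plan 2 vs Plan 6: Plan 6 wins 26–0.
  Plan 2 vs Plan 3: Plan 2 wins 14–12.
  Plan 2 vs Plan 8: Plan 8 wins 23–3.
  Plan 6 vs Plan 3: Plan 6 wins 14–12.
  Plan 6 vs Plan 8: Plan 6 wins 15–11.
  Plan 3 vs Plan 8: Plan 3 wins 15–11.
Copeland scores (wins − losses):
  Plan 9: 5 − 0 = 5
  Plan 4: 2 − 3 = -1
  Plan 2: 1 − 4 = -3
  Plan 6: 4 − 1 = 3
  Plan 3: 2 − 3 = -1
  Plan 8: 1 − 4 = -3
Plan 9 has the best Copeland score.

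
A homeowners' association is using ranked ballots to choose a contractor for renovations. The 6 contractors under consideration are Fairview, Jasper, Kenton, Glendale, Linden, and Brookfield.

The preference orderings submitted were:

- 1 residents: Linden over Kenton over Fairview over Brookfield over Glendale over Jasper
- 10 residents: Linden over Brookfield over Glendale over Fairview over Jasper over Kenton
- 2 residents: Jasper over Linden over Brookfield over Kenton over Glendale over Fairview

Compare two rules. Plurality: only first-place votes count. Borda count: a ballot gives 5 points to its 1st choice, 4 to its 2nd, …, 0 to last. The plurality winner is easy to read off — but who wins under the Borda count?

Linden

Plurality first-place counts: Fairview 0, Jasper 2, Kenton 0, Glendale 0, Linden 11, Brookfield 0 → Linden.
Borda totals: Fairview 23, Jasper 20, Kenton 8, Glendale 33, Linden 63, Brookfield 48 → Linden.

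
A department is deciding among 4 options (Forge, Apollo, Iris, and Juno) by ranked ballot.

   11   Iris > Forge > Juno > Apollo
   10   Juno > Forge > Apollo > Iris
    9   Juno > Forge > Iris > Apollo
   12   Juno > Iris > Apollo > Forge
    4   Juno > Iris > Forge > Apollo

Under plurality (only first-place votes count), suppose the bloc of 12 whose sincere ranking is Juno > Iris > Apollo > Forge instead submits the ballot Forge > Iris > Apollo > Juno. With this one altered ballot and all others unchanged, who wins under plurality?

First-place totals with the altered ballot: Forge 12, Apollo 0, Iris 11, Juno 23.
The winner is unchanged: still Juno.

Juno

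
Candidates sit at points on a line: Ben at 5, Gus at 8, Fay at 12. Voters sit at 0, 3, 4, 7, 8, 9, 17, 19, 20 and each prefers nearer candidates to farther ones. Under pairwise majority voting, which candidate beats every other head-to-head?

With single-peaked preferences on a line, the Condorcet winner is the candidate closest to the median voter.
The median voter (position 8) is closest to Gus at 8.
Check: Gus vs Ben — voters closer to Gus: 6 of 9.

Gus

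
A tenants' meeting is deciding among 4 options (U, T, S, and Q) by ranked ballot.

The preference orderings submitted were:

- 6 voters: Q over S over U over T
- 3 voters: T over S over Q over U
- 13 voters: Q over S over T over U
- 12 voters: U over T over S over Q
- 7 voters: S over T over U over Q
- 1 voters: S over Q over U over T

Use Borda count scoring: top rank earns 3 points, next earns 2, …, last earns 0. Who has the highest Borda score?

Borda scores:
  U: 6·1 + 3·0 + 13·0 + 12·3 + 7·1 + 1 = 50
  T: 6·0 + 3·3 + 13·1 + 12·2 + 7·2 + 0 = 60
  S: 6·2 + 3·2 + 13·2 + 12·1 + 7·3 + 3 = 80
  Q: 6·3 + 3·1 + 13·3 + 12·0 + 7·0 + 2 = 62
S has the highest total.

S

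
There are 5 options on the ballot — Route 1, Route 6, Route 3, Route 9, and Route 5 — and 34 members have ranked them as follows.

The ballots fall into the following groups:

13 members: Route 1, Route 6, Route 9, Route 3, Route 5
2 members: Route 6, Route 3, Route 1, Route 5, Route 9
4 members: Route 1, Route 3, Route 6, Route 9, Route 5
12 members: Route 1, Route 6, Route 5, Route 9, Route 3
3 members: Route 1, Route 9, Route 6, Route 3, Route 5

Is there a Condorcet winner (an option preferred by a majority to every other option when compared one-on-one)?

Head-to-head results (34 voters total):
Route 1 vs Route 6: Route 1 wins 32–2.
Route 1 vs Route 3: Route 1 wins 32–2.
Route 1 vs Route 9: Route 1 wins 34–0.
Route 1 vs Route 5: Route 1 wins 34–0.
Route 6 vs Route 3: Route 6 wins 30–4.
Route 6 vs Route 9: Route 6 wins 31–3.
Route 6 vs Route 5: Route 6 wins 34–0.
Route 3 vs Route 9: Route 9 wins 28–6.
Route 3 vs Route 5: Route 3 wins 22–12.
Route 9 vs Route 5: Route 9 wins 20–14.
Route 1 beats each rival — Route 6 (32–2), Route 3 (32–2), Route 9 (34–0), Route 5 (34–0) — so Route 1 is the Condorcet winner.

Yes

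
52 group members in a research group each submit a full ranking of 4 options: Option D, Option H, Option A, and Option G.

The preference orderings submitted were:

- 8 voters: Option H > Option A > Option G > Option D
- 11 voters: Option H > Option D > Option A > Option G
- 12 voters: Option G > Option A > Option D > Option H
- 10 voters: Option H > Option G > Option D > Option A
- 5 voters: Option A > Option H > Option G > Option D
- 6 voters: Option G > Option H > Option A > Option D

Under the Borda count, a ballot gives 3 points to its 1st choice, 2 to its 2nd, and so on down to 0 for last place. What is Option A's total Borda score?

Borda scores:
  Option D: 8·0 + 11·2 + 12·1 + 10·1 + 5·0 + 6·0 = 44
  Option H: 8·3 + 11·3 + 12·0 + 10·3 + 5·2 + 6·2 = 109
  Option A: 8·2 + 11·1 + 12·2 + 10·0 + 5·3 + 6·1 = 72
  Option G: 8·1 + 11·0 + 12·3 + 10·2 + 5·1 + 6·3 = 87

72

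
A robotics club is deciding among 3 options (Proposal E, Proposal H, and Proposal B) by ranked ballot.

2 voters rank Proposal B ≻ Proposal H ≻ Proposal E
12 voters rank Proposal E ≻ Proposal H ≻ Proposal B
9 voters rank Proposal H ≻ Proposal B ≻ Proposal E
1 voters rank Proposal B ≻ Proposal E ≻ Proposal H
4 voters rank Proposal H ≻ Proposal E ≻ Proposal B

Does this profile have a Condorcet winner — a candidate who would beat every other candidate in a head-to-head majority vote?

Yes

Head-to-head results (28 voters total):
Proposal E vs Proposal H: Proposal H wins 15–13.
Proposal E vs Proposal B: Proposal E wins 16–12.
Proposal H vs Proposal B: Proposal H wins 25–3.
Proposal H beats each rival — Proposal E (15–13), Proposal B (25–3) — so Proposal H is the Condorcet winner.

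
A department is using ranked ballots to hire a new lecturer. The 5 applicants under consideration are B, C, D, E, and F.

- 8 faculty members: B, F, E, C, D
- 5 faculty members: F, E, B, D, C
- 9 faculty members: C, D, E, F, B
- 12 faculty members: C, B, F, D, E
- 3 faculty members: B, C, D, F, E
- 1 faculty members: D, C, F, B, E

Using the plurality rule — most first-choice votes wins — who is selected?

First-place vote totals:
  B: 11
  C: 21
  D: 1
  E: 0
  F: 5
C has the most first-place votes.

C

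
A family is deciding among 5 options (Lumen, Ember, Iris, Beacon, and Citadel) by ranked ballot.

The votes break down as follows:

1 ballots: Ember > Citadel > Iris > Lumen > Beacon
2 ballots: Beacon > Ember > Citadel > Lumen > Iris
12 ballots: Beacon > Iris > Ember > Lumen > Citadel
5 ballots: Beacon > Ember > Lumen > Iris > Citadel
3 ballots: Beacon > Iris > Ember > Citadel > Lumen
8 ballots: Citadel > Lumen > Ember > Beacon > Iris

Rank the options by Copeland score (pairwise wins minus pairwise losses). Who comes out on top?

Pairwise results:
  Lumen vs Ember: Ember wins 23–8.
  Lumen vs Iris: Iris wins 16–15.
  Lumen vs Beacon: Beacon wins 22–9.
  Lumen vs Citadel: Lumen wins 17–14.
  Ember vs Iris: Ember wins 16–15.
  Ember vs Beacon: Beacon wins 22–9.
  Ember vs Citadel: Ember wins 23–8.
  Iris vs Beacon: Beacon wins 30–1.
  Iris vs Citadel: Iris wins 20–11.
  Beacon vs Citadel: Beacon wins 22–9.
Copeland scores (wins − losses):
  Lumen: 1 − 3 = -2
  Ember: 3 − 1 = 2
  Iris: 2 − 2 = 0
  Beacon: 4 − 0 = 4
  Citadel: 0 − 4 = -4
Beacon has the best Copeland score.

Beacon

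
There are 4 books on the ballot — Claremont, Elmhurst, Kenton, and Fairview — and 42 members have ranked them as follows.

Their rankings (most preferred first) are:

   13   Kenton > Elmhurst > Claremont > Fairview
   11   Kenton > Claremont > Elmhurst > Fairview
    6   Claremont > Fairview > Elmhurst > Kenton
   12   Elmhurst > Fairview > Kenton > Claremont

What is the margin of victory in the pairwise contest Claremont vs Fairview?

Ballots ranking Claremont above Fairview: 13+11+6 = 30.
Ballots ranking Fairview above Claremont: 12.
Claremont wins 30–12, a margin of 18.

18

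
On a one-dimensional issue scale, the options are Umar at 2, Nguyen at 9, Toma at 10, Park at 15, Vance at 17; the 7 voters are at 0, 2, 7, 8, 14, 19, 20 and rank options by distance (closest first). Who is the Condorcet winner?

With single-peaked preferences on a line, the Condorcet winner is the candidate closest to the median voter.
The median voter (position 8) is closest to Nguyen at 9.
Check: Nguyen vs Toma — voters closer to Nguyen: 4 of 7.

Nguyen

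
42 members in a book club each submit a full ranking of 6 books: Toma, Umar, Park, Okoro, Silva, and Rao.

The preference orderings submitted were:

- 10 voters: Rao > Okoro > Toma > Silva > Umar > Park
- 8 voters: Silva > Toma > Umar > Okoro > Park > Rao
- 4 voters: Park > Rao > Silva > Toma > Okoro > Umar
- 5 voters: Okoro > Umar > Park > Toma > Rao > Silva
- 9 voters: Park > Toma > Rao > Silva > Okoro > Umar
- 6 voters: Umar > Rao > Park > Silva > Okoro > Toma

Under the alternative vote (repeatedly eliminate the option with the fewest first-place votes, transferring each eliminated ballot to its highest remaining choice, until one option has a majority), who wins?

Umar

Round 1: Park 13, Rao 10, Silva 8, Umar 6, Okoro 5, Toma 0. Toma has the fewest and is eliminated.
Round 2: Park 13, Rao 10, Silva 8, Umar 6, Okoro 5. Okoro has the fewest and is eliminated.
Round 3: Park 13, Umar 11, Rao 10, Silva 8. Silva has the fewest and is eliminated.
Round 4: Umar 19, Park 13, Rao 10. Rao has the fewest and is eliminated.
Round 5: Umar 29, Park 13. Umar has a majority.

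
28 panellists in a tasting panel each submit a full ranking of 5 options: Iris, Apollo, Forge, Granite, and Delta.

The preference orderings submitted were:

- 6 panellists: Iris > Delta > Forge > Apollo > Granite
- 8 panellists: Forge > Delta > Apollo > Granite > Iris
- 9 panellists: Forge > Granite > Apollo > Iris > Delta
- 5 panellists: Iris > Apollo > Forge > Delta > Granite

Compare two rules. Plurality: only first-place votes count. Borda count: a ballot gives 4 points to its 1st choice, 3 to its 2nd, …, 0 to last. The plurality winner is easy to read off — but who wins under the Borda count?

Plurality first-place counts: Iris 11, Apollo 0, Forge 17, Granite 0, Delta 0 → Forge.
Borda totals: Iris 53, Apollo 55, Forge 90, Granite 35, Delta 47 → Forge.

Forge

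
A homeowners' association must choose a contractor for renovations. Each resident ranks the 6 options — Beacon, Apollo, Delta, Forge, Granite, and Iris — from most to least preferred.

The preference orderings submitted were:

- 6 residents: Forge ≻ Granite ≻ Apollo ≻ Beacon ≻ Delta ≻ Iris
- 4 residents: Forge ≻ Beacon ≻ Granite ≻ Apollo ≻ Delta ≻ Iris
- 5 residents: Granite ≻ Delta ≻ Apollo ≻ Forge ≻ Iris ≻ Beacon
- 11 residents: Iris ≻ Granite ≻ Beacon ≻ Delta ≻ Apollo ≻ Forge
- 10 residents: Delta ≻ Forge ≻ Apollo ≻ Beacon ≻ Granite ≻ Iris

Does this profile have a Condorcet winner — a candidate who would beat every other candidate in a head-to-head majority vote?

Head-to-head results (36 voters total):
Beacon vs Apollo: Apollo wins 21–15.
Beacon vs Delta: Beacon wins 21–15.
Beacon vs Forge: Forge wins 25–11.
Beacon vs Granite: Granite wins 22–14.
Beacon vs Iris: Beacon wins 20–16.
Apollo vs Delta: Delta wins 26–10.
Apollo vs Forge: Forge wins 20–16.
Apollo vs Granite: Granite wins 26–10.
Apollo vs Iris: Apollo wins 25–11.
Delta vs Forge: Delta wins 26–10.
Delta vs Granite: Granite wins 26–10.
Delta vs Iris: Delta wins 25–11.
Forge vs Granite: Forge wins 20–16.
Forge vs Iris: Forge wins 25–11.
Granite vs Iris: Granite wins 25–11.
No candidate beats all others: Beacon beats Delta beats Apollo beats Beacon, a majority cycle.

No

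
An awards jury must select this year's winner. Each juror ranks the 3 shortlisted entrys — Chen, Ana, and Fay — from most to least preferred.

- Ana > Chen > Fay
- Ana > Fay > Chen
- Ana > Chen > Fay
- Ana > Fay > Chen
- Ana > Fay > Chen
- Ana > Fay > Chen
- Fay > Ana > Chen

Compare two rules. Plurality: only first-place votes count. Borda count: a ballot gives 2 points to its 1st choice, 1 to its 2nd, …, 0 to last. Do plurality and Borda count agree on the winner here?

Plurality first-place counts: Chen 0, Ana 6, Fay 1 → Ana.
Borda totals: Chen 2, Ana 13, Fay 6 → Ana.
The two rules agree on Ana.

Yes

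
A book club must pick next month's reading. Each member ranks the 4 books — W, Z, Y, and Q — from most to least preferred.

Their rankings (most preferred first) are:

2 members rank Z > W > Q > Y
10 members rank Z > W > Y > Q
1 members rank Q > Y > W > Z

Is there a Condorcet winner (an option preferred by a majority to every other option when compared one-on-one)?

Head-to-head results (13 voters total):
W vs Z: Z wins 12–1.
W vs Y: W wins 12–1.
W vs Q: W wins 12–1.
Z vs Y: Z wins 12–1.
Z vs Q: Z wins 12–1.
Y vs Q: Y wins 10–3.
Z beats each rival — W (12–1), Y (12–1), Q (12–1) — so Z is the Condorcet winner.

Yes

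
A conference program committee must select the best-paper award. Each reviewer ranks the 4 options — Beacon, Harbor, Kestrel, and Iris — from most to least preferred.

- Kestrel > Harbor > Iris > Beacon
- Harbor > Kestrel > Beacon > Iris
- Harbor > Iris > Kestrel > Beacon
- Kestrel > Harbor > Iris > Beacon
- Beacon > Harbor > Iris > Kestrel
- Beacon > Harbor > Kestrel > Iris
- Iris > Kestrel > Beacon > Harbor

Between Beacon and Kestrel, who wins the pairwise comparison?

Ballots ranking Beacon above Kestrel: 2.
Ballots ranking Kestrel above Beacon: 5.
Kestrel wins the head-to-head, 5–2.

Kestrel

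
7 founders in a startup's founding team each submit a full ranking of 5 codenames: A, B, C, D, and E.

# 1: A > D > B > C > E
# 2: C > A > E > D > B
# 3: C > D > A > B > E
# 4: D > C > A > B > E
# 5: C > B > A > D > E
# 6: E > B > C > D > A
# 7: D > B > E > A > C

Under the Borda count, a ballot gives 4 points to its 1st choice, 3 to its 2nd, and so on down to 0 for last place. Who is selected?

Borda scores:
  A: 4 + 3 + 2 + 2 + 2 + 0 + 1 = 14
  B: 2 + 0 + 1 + 1 + 3 + 3 + 3 = 13
  C: 1 + 4 + 4 + 3 + 4 + 2 + 0 = 18
  D: 3 + 1 + 3 + 4 + 1 + 1 + 4 = 17
  E: 0 + 2 + 0 + 0 + 0 + 4 + 2 = 8
C has the highest total.

C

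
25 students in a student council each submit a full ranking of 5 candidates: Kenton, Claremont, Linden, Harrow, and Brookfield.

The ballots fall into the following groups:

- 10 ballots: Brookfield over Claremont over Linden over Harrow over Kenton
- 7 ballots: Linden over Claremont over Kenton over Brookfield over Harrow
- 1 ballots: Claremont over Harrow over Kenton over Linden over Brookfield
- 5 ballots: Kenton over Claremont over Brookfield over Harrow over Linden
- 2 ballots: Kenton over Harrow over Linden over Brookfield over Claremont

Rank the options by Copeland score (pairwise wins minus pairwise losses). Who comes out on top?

Pairwise results:
  Kenton vs Claremont: Claremont wins 18–7.
  Kenton vs Linden: Linden wins 17–8.
  Kenton vs Harrow: Kenton wins 14–11.
  Kenton vs Brookfield: Kenton wins 15–10.
  Claremont vs Linden: Claremont wins 16–9.
  Claremont vs Harrow: Claremont wins 23–2.
  Claremont vs Brookfield: Claremont wins 13–12.
  Linden vs Harrow: Linden wins 17–8.
  Linden vs Brookfield: Brookfield wins 15–10.
  Harrow vs Brookfield: Brookfield wins 22–3.
Copeland scores (wins − losses):
  Kenton: 2 − 2 = 0
  Claremont: 4 − 0 = 4
  Linden: 2 − 2 = 0
  Harrow: 0 − 4 = -4
  Brookfield: 2 − 2 = 0
Claremont has the best Copeland score.

Claremont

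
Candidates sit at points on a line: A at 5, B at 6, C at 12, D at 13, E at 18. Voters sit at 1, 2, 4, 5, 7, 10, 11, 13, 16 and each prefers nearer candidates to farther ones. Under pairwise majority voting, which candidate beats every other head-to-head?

B

With single-peaked preferences on a line, the Condorcet winner is the candidate closest to the median voter.
The median voter (position 7) is closest to B at 6.
Check: B vs C — voters closer to B: 5 of 9.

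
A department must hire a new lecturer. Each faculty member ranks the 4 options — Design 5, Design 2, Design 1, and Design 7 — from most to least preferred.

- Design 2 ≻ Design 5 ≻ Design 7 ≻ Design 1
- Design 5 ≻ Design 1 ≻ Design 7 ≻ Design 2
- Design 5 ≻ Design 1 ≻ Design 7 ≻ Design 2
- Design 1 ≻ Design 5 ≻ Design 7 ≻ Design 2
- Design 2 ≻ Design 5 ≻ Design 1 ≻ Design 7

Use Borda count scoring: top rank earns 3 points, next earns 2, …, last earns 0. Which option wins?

Design 5

Borda scores:
  Design 5: 2 + 3 + 3 + 2 + 2 = 12
  Design 2: 3 + 0 + 0 + 0 + 3 = 6
  Design 1: 0 + 2 + 2 + 3 + 1 = 8
  Design 7: 1 + 1 + 1 + 1 + 0 = 4
Design 5 has the highest total.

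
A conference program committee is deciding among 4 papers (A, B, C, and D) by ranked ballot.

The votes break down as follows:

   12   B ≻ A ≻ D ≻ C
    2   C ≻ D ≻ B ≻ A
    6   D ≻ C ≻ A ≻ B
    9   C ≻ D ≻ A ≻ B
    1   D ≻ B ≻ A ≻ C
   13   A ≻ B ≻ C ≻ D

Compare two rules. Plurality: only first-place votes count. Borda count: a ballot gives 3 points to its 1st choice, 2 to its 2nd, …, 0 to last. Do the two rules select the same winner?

Plurality first-place counts: A 13, B 12, C 11, D 7 → A.
Borda totals: A 79, B 66, C 58, D 55 → A.
The two rules agree on A.

Yes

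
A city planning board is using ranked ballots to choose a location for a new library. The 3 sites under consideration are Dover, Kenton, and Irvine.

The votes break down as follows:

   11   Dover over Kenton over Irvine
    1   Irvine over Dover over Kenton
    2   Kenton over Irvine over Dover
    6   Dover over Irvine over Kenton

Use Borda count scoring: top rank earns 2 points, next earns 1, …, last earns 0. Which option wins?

Borda scores:
  Dover: 11·2 + 1 + 2·0 + 6·2 = 35
  Kenton: 11·1 + 0 + 2·2 + 6·0 = 15
  Irvine: 11·0 + 2 + 2·1 + 6·1 = 10
Dover has the highest total.

Dover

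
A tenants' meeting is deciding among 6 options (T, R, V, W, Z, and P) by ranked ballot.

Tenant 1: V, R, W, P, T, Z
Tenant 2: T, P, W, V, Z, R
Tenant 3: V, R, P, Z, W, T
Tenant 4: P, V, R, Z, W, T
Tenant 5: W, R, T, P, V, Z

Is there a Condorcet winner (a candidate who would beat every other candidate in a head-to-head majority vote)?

No

Head-to-head results (5 voters total):
T vs R: R wins 4–1.
T vs V: V wins 3–2.
T vs W: W wins 4–1.
T vs Z: T wins 3–2.
T vs P: P wins 3–2.
R vs V: V wins 4–1.
R vs W: R wins 3–2.
R vs Z: R wins 4–1.
R vs P: R wins 3–2.
V vs W: V wins 3–2.
V vs Z: V wins 5–0.
V vs P: P wins 3–2.
W vs Z: W wins 3–2.
W vs P: P wins 3–2.
Z vs P: P wins 5–0.
No candidate beats all others: R beats P beats V beats R, a majority cycle.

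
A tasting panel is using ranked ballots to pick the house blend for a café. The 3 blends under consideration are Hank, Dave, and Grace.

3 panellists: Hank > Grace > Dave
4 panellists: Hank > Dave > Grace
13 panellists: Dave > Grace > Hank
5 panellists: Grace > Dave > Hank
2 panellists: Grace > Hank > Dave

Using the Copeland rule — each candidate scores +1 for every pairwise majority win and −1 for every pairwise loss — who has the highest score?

Pairwise results:
  Hank vs Dave: Dave wins 18–9.
  Hank vs Grace: Grace wins 20–7.
  Dave vs Grace: Dave wins 17–10.
Copeland scores (wins − losses):
  Hank: 0 − 2 = -2
  Dave: 2 − 0 = 2
  Grace: 1 − 1 = 0
Dave has the best Copeland score.

Dave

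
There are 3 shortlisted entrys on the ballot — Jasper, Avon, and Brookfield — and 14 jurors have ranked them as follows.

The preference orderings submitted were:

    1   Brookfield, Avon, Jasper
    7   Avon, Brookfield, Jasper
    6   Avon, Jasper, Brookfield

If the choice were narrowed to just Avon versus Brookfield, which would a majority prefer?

Avon

Ballots ranking Avon above Brookfield: 7+6 = 13.
Ballots ranking Brookfield above Avon: 1.
Avon wins the head-to-head, 13–1.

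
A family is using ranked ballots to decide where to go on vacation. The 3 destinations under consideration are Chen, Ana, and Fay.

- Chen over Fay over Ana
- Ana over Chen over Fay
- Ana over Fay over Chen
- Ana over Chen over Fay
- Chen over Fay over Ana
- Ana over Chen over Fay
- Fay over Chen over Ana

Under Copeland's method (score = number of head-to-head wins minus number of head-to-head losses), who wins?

Ana

Pairwise results:
  Chen vs Ana: Ana wins 4–3.
  Chen vs Fay: Chen wins 5–2.
  Ana vs Fay: Ana wins 4–3.
Copeland scores (wins − losses):
  Chen: 1 − 1 = 0
  Ana: 2 − 0 = 2
  Fay: 0 − 2 = -2
Ana has the best Copeland score.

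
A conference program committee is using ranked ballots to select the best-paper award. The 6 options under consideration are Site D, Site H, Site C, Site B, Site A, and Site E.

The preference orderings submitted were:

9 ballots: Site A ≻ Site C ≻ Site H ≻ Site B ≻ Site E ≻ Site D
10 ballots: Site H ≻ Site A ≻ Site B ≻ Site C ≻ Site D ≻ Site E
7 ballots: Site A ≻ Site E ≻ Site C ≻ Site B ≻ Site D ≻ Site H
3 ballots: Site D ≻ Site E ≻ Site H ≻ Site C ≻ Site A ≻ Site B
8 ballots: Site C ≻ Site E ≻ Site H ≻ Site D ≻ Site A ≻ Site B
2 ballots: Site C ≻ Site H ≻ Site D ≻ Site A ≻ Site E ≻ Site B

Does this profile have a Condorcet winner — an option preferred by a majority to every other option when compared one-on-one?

No

Head-to-head results (39 voters total):
Site D vs Site H: Site H wins 29–10.
Site D vs Site C: Site C wins 36–3.
Site D vs Site B: Site B wins 26–13.
Site D vs Site A: Site A wins 26–13.
Site D vs Site E: Site E wins 24–15.
Site H vs Site C: Site C wins 26–13.
Site H vs Site B: Site H wins 32–7.
Site H vs Site A: Site H wins 23–16.
Site H vs Site E: Site H wins 21–18.
Site C vs Site B: Site C wins 29–10.
Site C vs Site A: Site A wins 26–13.
Site C vs Site E: Site C wins 29–10.
Site B vs Site A: Site A wins 39–0.
Site B vs Site E: Site E wins 20–19.
Site A vs Site E: Site A wins 28–11.
No candidate beats all others: Site H beats Site A beats Site C beats Site H, a majority cycle.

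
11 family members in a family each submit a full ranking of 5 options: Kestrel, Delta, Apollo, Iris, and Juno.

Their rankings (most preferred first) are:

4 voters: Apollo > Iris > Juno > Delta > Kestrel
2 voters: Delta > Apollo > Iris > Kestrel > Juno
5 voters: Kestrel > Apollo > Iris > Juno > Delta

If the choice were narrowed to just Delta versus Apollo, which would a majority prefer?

Apollo

Ballots ranking Delta above Apollo: 2.
Ballots ranking Apollo above Delta: 4+5 = 9.
Apollo wins the head-to-head, 9–2.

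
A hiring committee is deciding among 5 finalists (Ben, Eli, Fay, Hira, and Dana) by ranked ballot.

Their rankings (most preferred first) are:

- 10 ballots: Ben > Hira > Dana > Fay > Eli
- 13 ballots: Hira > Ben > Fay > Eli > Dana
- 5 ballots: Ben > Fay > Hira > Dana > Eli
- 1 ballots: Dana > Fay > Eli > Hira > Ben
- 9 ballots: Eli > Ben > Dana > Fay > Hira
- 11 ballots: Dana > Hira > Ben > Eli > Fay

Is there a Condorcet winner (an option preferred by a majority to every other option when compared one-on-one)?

Yes

Head-to-head results (49 voters total):
Ben vs Eli: Ben wins 39–10.
Ben vs Fay: Ben wins 48–1.
Ben vs Hira: Hira wins 25–24.
Ben vs Dana: Ben wins 37–12.
Eli vs Fay: Fay wins 29–20.
Eli vs Hira: Hira wins 39–10.
Eli vs Dana: Dana wins 27–22.
Fay vs Hira: Hira wins 34–15.
Fay vs Dana: Dana wins 31–18.
Hira vs Dana: Hira wins 28–21.
Hira beats each rival — Ben (25–24), Eli (39–10), Fay (34–15), Dana (28–21) — so Hira is the Condorcet winner.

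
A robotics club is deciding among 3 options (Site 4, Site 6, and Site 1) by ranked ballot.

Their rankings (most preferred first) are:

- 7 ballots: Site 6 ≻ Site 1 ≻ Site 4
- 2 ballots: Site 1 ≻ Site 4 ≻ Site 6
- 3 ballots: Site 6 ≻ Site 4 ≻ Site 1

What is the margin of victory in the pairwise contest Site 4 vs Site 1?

Ballots ranking Site 4 above Site 1: 3.
Ballots ranking Site 1 above Site 4: 7+2 = 9.
Site 1 wins 9–3, a margin of 6.

6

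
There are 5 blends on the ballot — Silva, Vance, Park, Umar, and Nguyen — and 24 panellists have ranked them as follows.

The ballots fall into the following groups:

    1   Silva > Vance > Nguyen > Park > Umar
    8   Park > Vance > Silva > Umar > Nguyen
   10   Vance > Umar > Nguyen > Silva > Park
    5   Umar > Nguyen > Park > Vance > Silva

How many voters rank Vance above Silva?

23

Ballots ranking Vance above Silva: 8+10+5 = 23.
Ballots ranking Silva above Vance: 1.
So 23 of 24 voters prefer Vance to Silva.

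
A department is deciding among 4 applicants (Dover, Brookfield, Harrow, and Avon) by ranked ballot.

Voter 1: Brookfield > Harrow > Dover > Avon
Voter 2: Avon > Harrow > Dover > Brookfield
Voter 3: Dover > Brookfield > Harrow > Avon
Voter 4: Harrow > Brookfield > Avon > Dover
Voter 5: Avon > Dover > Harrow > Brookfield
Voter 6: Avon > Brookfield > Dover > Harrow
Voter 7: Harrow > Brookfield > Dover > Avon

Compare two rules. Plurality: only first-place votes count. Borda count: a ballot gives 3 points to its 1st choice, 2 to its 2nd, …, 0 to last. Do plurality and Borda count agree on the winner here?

No

Plurality first-place counts: Dover 1, Brookfield 1, Harrow 2, Avon 3 → Avon.
Borda totals: Dover 9, Brookfield 11, Harrow 12, Avon 10 → Harrow.
The two rules disagree: plurality picks Avon, Borda picks Harrow.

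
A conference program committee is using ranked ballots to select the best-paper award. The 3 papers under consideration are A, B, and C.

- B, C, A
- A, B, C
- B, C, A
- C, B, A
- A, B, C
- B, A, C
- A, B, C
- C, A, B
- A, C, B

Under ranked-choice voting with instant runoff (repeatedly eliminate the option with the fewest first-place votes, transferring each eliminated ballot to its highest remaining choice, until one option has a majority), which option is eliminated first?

C

Round 1: A 4, B 3, C 2. C has the fewest and is eliminated.
Round 2: A 5, B 4. A has a majority.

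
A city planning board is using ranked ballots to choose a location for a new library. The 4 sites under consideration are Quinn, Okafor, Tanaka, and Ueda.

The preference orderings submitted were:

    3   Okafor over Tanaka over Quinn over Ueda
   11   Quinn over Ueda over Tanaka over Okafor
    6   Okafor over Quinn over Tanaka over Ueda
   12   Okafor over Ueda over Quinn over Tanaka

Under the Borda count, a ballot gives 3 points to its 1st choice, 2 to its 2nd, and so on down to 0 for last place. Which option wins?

Okafor

Borda scores:
  Quinn: 3·1 + 11·3 + 6·2 + 12·1 = 60
  Okafor: 3·3 + 11·0 + 6·3 + 12·3 = 63
  Tanaka: 3·2 + 11·1 + 6·1 + 12·0 = 23
  Ueda: 3·0 + 11·2 + 6·0 + 12·2 = 46
Okafor has the highest total.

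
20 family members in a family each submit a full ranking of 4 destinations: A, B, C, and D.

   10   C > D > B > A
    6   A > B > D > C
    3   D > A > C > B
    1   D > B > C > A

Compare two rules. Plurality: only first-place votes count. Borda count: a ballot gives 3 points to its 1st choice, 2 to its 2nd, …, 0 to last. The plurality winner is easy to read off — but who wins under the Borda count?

Plurality first-place counts: A 6, B 0, C 10, D 4 → C.
Borda totals: A 24, B 24, C 34, D 38 → D.

D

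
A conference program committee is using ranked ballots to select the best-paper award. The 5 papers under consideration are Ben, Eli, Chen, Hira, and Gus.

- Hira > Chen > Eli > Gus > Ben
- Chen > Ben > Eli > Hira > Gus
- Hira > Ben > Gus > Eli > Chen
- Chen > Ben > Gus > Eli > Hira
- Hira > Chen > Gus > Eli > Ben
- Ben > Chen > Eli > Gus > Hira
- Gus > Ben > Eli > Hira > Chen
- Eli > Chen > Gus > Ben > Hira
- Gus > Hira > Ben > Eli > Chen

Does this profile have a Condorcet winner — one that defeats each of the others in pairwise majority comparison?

No

Head-to-head results (9 voters total):
Ben vs Eli: Ben wins 6–3.
Ben vs Chen: Chen wins 5–4.
Ben vs Hira: Ben wins 5–4.
Ben vs Gus: Gus wins 5–4.
Eli vs Chen: Chen wins 5–4.
Eli vs Hira: Eli wins 5–4.
Eli vs Gus: Gus wins 5–4.
Chen vs Hira: Hira wins 5–4.
Chen vs Gus: Chen wins 6–3.
Hira vs Gus: Gus wins 5–4.
No candidate beats all others: Ben beats Hira beats Chen beats Ben, a majority cycle.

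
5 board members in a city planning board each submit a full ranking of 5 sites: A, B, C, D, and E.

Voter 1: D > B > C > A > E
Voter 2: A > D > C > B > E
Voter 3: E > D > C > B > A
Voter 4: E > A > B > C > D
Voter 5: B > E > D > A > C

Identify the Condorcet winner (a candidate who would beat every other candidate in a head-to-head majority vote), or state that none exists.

Head-to-head results (5 voters total):
A vs B: B wins 3–2.
A vs C: A wins 3–2.
A vs D: D wins 3–2.
A vs E: E wins 3–2.
B vs C: B wins 3–2.
B vs D: D wins 3–2.
B vs E: B wins 3–2.
C vs D: D wins 4–1.
C vs E: E wins 3–2.
D vs E: E wins 3–2.
No candidate beats all others: B beats E beats D beats B, a majority cycle.

There is no Condorcet winner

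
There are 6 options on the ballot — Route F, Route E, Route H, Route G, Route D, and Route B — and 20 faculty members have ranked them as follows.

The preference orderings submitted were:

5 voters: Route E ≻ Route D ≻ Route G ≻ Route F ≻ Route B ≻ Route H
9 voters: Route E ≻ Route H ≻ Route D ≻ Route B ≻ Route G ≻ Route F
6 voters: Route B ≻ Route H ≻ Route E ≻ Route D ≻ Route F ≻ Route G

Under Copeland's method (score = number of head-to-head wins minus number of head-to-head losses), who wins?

Pairwise results:
  Route F vs Route E: Route E wins 20–0.
  Route F vs Route H: Route H wins 15–5.
  Route F vs Route G: Route G wins 14–6.
  Route F vs Route D: Route D wins 20–0.
  Route F vs Route B: Route B wins 15–5.
  Route E vs Route H: Route E wins 14–6.
  Route E vs Route G: Route E wins 20–0.
  Route E vs Route D: Route E wins 20–0.
  Route E vs Route B: Route E wins 14–6.
  Route H vs Route G: Route H wins 15–5.
  Route H vs Route D: Route H wins 15–5.
  Route H vs Route B: Route B wins 11–9.
  Route G vs Route D: Route D wins 20–0.
  Route G vs Route B: Route B wins 15–5.
  Route D vs Route B: Route D wins 14–6.
Copeland scores (wins − losses):
  Route F: 0 − 5 = -5
  Route E: 5 − 0 = 5
  Route H: 3 − 2 = 1
  Route G: 1 − 4 = -3
  Route D: 3 − 2 = 1
  Route B: 3 − 2 = 1
Route E has the best Copeland score.

Route E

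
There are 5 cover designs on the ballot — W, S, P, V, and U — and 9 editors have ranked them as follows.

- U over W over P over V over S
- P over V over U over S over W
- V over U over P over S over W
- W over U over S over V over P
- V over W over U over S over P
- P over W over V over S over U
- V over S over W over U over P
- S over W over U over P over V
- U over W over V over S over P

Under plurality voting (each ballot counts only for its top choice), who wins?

V

First-place vote totals:
  W: 1
  S: 1
  P: 2
  V: 3
  U: 2
V has the most first-place votes.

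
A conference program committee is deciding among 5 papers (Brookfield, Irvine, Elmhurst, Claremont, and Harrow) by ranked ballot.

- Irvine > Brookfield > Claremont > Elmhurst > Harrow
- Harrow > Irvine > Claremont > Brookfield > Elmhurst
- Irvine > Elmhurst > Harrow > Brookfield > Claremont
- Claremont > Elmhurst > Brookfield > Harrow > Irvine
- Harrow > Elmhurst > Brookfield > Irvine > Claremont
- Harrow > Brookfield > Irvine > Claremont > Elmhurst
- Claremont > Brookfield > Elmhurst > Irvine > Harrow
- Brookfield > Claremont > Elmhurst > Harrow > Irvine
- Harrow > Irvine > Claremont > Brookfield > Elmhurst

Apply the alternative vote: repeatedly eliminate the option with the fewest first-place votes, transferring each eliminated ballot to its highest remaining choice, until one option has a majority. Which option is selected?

Harrow

Round 1: Harrow 4, Irvine 2, Claremont 2, Brookfield 1, Elmhurst 0. Elmhurst has the fewest and is eliminated.
Round 2: Harrow 4, Irvine 2, Claremont 2, Brookfield 1. Brookfield has the fewest and is eliminated.
Round 3: Harrow 4, Claremont 3, Irvine 2. Irvine has the fewest and is eliminated.
Round 4: Harrow 5, Claremont 4. Harrow has a majority.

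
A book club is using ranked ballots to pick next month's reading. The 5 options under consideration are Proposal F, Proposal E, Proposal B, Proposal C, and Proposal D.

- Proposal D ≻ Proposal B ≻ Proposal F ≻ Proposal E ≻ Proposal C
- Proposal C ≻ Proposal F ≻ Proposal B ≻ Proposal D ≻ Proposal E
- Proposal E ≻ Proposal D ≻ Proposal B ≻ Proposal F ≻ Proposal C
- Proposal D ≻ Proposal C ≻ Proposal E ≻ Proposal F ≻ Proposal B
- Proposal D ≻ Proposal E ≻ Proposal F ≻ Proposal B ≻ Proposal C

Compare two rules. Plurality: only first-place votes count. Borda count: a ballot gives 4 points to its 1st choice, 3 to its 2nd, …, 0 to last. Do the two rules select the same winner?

Yes

Plurality first-place counts: Proposal F 0, Proposal E 1, Proposal B 0, Proposal C 1, Proposal D 3 → Proposal D.
Borda totals: Proposal F 9, Proposal E 10, Proposal B 8, Proposal C 7, Proposal D 16 → Proposal D.
The two rules agree on Proposal D.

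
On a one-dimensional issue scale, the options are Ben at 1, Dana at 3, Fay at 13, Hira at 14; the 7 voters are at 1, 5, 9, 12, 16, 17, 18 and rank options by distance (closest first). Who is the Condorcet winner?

Fay

With single-peaked preferences on a line, the Condorcet winner is the candidate closest to the median voter.
The median voter (position 12) is closest to Fay at 13.
Check: Fay vs Ben — voters closer to Fay: 5 of 7.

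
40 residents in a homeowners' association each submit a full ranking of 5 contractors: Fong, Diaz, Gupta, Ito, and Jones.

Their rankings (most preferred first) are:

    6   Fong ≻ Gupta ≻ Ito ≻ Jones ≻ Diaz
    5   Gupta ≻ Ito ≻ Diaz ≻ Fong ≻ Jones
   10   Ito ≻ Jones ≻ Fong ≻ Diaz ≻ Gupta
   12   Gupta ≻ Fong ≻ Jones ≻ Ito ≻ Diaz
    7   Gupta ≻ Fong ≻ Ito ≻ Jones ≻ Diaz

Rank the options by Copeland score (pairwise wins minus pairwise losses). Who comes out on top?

Gupta

Pairwise results:
  Fong vs Diaz: Fong wins 35–5.
  Fong vs Gupta: Gupta wins 24–16.
  Fong vs Ito: Fong wins 25–15.
  Fong vs Jones: Fong wins 30–10.
  Diaz vs Gupta: Gupta wins 30–10.
  Diaz vs Ito: Ito wins 40–0.
  Diaz vs Jones: Jones wins 35–5.
  Gupta vs Ito: Gupta wins 30–10.
  Gupta vs Jones: Gupta wins 30–10.
  Ito vs Jones: Ito wins 28–12.
Copeland scores (wins − losses):
  Fong: 3 − 1 = 2
  Diaz: 0 − 4 = -4
  Gupta: 4 − 0 = 4
  Ito: 2 − 2 = 0
  Jones: 1 − 3 = -2
Gupta has the best Copeland score.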